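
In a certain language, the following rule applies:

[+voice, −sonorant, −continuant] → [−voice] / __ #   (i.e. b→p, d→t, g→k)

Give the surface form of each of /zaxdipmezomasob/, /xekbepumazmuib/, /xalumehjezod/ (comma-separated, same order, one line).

/zaxdipmezomasob/: /b/ is a voiced stop in word-final position, so it devoices to [p]. → [zaxdipmezomasop].
/xekbepumazmuib/: /b/ is a voiced stop in word-final position, so it devoices to [p]. → [xekbepumazmuip].
/xalumehjezod/: /d/ is a voiced stop in word-final position, so it devoices to [t]. → [xalumehjezot].

zaxdipmezomasop, xekbepumazmuip, xalumehjezot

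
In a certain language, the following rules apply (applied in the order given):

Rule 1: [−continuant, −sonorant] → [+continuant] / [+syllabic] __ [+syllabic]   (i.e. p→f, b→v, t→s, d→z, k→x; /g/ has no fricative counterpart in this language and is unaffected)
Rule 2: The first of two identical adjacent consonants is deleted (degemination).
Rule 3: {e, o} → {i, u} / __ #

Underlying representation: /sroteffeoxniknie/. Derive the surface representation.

srosefeoxniknii

Rule 1 (intervocalic spirantization): /t/ is a stop between vowels /o/ and /e/, so it spirantizes to the fricative [s]. /sroteffeoxniknie/ → sroseffeoxniknie.
Rule 2 (degemination): /ff/ is a geminate; the first /f/ deletes. /sroseffeoxniknie/ → srosefeoxniknie.
Rule 3 (final vowel raising): /e/ is a mid vowel in word-final position, so it raises to [i]. /srosefeoxniknie/ → srosefeoxniknii.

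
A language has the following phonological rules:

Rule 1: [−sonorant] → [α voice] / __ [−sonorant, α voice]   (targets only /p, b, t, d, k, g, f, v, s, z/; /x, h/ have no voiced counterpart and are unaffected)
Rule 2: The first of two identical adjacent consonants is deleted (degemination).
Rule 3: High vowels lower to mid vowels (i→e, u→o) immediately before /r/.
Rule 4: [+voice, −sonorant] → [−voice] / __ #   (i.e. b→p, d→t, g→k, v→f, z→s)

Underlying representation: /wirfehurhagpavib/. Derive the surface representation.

werfehorhakpavip

Rule 1 (regressive voicing assimilation): /g/ precedes the voiceless obstruent /p/, so it devoices to [k] by assimilation. /wirfehurhagpavib/ → wirfehurhakpavib.
Rule 2 (degemination): no segment meets the environment; /wirfehurhakpavib/ is unchanged.
Rule 3 (pre-rhotic lowering): /i/ is a high vowel immediately before /r/, so it lowers to [e]. /u/ is a high vowel immediately before /r/, so it lowers to [o]. /wirfehurhakpavib/ → werfehorhakpavib.
Rule 4 (final devoicing): /b/ is a voiced obstruent in word-final position, so it devoices to [p]. /werfehorhakpavib/ → werfehorhakpavip.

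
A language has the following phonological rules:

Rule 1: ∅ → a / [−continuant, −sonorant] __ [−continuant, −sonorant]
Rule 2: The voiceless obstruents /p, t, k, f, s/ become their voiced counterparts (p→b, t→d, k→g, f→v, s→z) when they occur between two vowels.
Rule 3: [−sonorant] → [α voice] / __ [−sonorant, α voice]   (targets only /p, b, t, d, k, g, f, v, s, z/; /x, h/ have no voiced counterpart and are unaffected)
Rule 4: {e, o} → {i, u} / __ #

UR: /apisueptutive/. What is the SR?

Rule 1 (stop-cluster a-epenthesis): /p/ and /t/ form a stop–stop cluster, so [a] is inserted between them. /apisueptutive/ → apisuepatutive.
Rule 2 (intervocalic voicing): /p/ is a voiceless obstruent between vowels /a/ and /i/, so it voices to [b]. /s/ is a voiceless obstruent between vowels /i/ and /u/, so it voices to [z]. /p/ is a voiceless obstruent between vowels /e/ and /a/, so it voices to [b]. /t/ is a voiceless obstruent between vowels /a/ and /u/, so it voices to [d]. /t/ is a voiceless obstruent between vowels /u/ and /i/, so it voices to [d]. /apisuepatutive/ → abizuebadudive.
Rule 3 (regressive voicing assimilation): no segment meets the environment; /abizuebadudive/ is unchanged.
Rule 4 (final vowel raising): /e/ is a mid vowel in word-final position, so it raises to [i]. /abizuebadudive/ → abizuebadudivi.

abizuebadudivi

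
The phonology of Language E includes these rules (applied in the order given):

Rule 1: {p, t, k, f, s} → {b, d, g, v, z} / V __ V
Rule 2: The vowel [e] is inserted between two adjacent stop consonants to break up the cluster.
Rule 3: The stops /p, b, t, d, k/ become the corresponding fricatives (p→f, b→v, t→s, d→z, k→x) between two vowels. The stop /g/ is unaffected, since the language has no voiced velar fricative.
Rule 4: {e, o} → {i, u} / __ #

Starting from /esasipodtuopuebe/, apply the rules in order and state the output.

ezazivozesuovuevi

Rule 1 (intervocalic voicing): /s/ is a voiceless obstruent between vowels /e/ and /a/, so it voices to [z]. /s/ is a voiceless obstruent between vowels /a/ and /i/, so it voices to [z]. /p/ is a voiceless obstruent between vowels /i/ and /o/, so it voices to [b]. /p/ is a voiceless obstruent between vowels /o/ and /u/, so it voices to [b]. /esasipodtuopuebe/ → ezazibodtuobuebe.
Rule 2 (stop-cluster e-epenthesis): /d/ and /t/ form a stop–stop cluster, so [e] is inserted between them. /ezazibodtuobuebe/ → ezazibodetuobuebe.
Rule 3 (intervocalic spirantization): /b/ is a stop between vowels /i/ and /o/, so it spirantizes to the fricative [v]. /d/ is a stop between vowels /o/ and /e/, so it spirantizes to the fricative [z]. /t/ is a stop between vowels /e/ and /u/, so it spirantizes to the fricative [s]. /b/ is a stop between vowels /o/ and /u/, so it spirantizes to the fricative [v]. /b/ is a stop between vowels /e/ and /e/, so it spirantizes to the fricative [v]. /ezazibodetuobuebe/ → ezazivozesuovueve.
Rule 4 (final vowel raising): /e/ is a mid vowel in word-final position, so it raises to [i]. /ezazivozesuovueve/ → ezazivozesuovuevi.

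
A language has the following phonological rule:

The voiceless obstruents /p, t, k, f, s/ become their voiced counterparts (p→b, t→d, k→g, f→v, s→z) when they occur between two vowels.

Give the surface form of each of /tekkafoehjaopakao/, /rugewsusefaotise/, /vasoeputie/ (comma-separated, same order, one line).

tekkavoehjaobagao, rugewsuzevaodize, vazoebudie

/tekkafoehjaopakao/: /f/ is a voiceless obstruent between vowels /a/ and /o/, so it voices to [v]. /p/ is a voiceless obstruent between vowels /o/ and /a/, so it voices to [b]. /k/ is a voiceless obstruent between vowels /a/ and /a/, so it voices to [g]. → [tekkavoehjaobagao].
/rugewsusefaotise/: /s/ is a voiceless obstruent between vowels /u/ and /e/, so it voices to [z]. /f/ is a voiceless obstruent between vowels /e/ and /a/, so it voices to [v]. /t/ is a voiceless obstruent between vowels /o/ and /i/, so it voices to [d]. /s/ is a voiceless obstruent between vowels /i/ and /e/, so it voices to [z]. → [rugewsuzevaodize].
/vasoeputie/: /s/ is a voiceless obstruent between vowels /a/ and /o/, so it voices to [z]. /p/ is a voiceless obstruent between vowels /e/ and /u/, so it voices to [b]. /t/ is a voiceless obstruent between vowels /u/ and /i/, so it voices to [d]. → [vazoebudie].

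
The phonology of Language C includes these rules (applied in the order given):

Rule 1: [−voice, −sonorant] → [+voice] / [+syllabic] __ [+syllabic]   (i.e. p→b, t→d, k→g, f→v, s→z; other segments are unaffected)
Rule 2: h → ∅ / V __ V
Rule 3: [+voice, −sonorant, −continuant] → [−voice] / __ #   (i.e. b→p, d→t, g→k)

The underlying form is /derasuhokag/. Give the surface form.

Rule 1 (intervocalic voicing): /s/ is a voiceless obstruent between vowels /a/ and /u/, so it voices to [z]. /k/ is a voiceless obstruent between vowels /o/ and /a/, so it voices to [g]. /derasuhokag/ → derazuhogag.
Rule 2 (intervocalic h-deletion): /h/ occurs between vowels /u/ and /o/, so it deletes. /derazuhogag/ → derazuogag.
Rule 3 (final devoicing): /g/ is a voiced stop in word-final position, so it devoices to [k]. /derazuogag/ → derazuogak.

derazuogak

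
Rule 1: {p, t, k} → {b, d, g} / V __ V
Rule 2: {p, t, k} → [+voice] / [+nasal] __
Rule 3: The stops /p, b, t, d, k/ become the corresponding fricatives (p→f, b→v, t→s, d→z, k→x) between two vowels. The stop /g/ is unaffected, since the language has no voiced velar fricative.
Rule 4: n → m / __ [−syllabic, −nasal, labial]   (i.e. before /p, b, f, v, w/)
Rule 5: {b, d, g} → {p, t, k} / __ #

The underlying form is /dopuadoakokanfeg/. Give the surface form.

Rule 1 (intervocalic voicing): /p/ is a voiceless stop between vowels /o/ and /u/, so it voices to [b]. /k/ is a voiceless stop between vowels /a/ and /o/, so it voices to [g]. /k/ is a voiceless stop between vowels /o/ and /a/, so it voices to [g]. /dopuadoakokanfeg/ → dobuadoagoganfeg.
Rule 2 (post-nasal voicing): no segment meets the environment; /dobuadoagoganfeg/ is unchanged.
Rule 3 (intervocalic spirantization): /b/ is a stop between vowels /o/ and /u/, so it spirantizes to the fricative [v]. /d/ is a stop between vowels /a/ and /o/, so it spirantizes to the fricative [z]. /dobuadoagoganfeg/ → dovuazoagoganfeg.
Rule 4 (nasal place assimilation): /n/ precedes the labial consonant /f/, so it assimilates in place to [m]. /dovuazoagoganfeg/ → dovuazoagogamfeg.
Rule 5 (final devoicing): /g/ is a voiced stop in word-final position, so it devoices to [k]. /dovuazoagogamfeg/ → dovuazoagogamfek.

dovuazoagogamfek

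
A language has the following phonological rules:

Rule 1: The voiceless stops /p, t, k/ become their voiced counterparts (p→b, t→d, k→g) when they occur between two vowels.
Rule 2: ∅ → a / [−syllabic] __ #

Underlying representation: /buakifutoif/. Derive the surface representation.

buagifudoifa

Rule 1 (intervocalic voicing): /k/ is a voiceless stop between vowels /a/ and /i/, so it voices to [g]. /t/ is a voiceless stop between vowels /u/ and /o/, so it voices to [d]. /buakifutoif/ → buagifudoif.
Rule 2 (final a-epenthesis): the form ends in the consonant /f/, so [a] is inserted word-finally. /buagifudoif/ → buagifudoifa.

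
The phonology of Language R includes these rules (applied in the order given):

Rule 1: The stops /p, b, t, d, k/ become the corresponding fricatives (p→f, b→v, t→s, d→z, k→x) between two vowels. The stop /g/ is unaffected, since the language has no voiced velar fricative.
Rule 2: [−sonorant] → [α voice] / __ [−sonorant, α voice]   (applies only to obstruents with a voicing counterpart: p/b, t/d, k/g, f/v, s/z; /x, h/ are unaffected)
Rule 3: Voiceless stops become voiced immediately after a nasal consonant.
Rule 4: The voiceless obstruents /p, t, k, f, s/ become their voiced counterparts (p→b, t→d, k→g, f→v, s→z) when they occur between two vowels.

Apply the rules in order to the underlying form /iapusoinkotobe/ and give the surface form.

iavuzoingozove

Rule 1 (intervocalic spirantization): /p/ is a stop between vowels /a/ and /u/, so it spirantizes to the fricative [f]. /t/ is a stop between vowels /o/ and /o/, so it spirantizes to the fricative [s]. /b/ is a stop between vowels /o/ and /e/, so it spirantizes to the fricative [v]. /iapusoinkotobe/ → iafusoinkosove.
Rule 2 (regressive voicing assimilation): no segment meets the environment; /iafusoinkosove/ is unchanged.
Rule 3 (post-nasal voicing): /k/ is a voiceless stop immediately after the nasal /n/, so it voices to [g]. /iafusoinkosove/ → iafusoingosove.
Rule 4 (intervocalic voicing): /f/ is a voiceless obstruent between vowels /a/ and /u/, so it voices to [v]. /s/ is a voiceless obstruent between vowels /u/ and /o/, so it voices to [z]. /s/ is a voiceless obstruent between vowels /o/ and /o/, so it voices to [z]. /iafusoingosove/ → iavuzoingozove.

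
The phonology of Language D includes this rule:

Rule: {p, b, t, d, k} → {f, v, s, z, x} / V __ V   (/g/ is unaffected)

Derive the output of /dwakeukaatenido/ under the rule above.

dwaxeuxaasenizo

/k/ is a stop between vowels /a/ and /e/, so it spirantizes to the fricative [x].
/k/ is a stop between vowels /u/ and /a/, so it spirantizes to the fricative [x].
/t/ is a stop between vowels /a/ and /e/, so it spirantizes to the fricative [s].
/d/ is a stop between vowels /i/ and /o/, so it spirantizes to the fricative [z].
The other instance of /d/ does not occur in the required environment and remains unchanged.
Surface form: [dwaxeuxaasenizo].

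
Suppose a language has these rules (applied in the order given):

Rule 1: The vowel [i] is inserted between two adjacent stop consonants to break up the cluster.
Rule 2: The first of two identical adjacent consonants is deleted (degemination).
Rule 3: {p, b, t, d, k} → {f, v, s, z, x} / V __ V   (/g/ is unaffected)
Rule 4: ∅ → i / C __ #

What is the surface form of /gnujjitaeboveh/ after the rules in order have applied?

Rule 1 (stop-cluster i-epenthesis): no segment meets the environment; /gnujjitaeboveh/ is unchanged.
Rule 2 (degemination): /jj/ is a geminate; the first /j/ deletes. /gnujjitaeboveh/ → gnujitaeboveh.
Rule 3 (intervocalic spirantization): /t/ is a stop between vowels /i/ and /a/, so it spirantizes to the fricative [s]. /b/ is a stop between vowels /e/ and /o/, so it spirantizes to the fricative [v]. /gnujitaeboveh/ → gnujisaevoveh.
Rule 4 (final i-epenthesis): the form ends in the consonant /h/, so [i] is inserted word-finally. /gnujisaevoveh/ → gnujisaevovehi.

gnujisaevovehi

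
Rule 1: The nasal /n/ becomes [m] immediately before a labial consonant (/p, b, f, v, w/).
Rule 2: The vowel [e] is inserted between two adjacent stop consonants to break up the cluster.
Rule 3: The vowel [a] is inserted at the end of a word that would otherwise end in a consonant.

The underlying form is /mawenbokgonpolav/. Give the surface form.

Rule 1 (nasal place assimilation): /n/ precedes the labial consonant /b/, so it assimilates in place to [m]. /n/ precedes the labial consonant /p/, so it assimilates in place to [m]. /mawenbokgonpolav/ → mawembokgompolav.
Rule 2 (stop-cluster e-epenthesis): /k/ and /g/ form a stop–stop cluster, so [e] is inserted between them. /mawembokgompolav/ → mawembokegompolav.
Rule 3 (final a-epenthesis): the form ends in the consonant /v/, so [a] is inserted word-finally. /mawembokegompolav/ → mawembokegompolava.

mawembokegompolava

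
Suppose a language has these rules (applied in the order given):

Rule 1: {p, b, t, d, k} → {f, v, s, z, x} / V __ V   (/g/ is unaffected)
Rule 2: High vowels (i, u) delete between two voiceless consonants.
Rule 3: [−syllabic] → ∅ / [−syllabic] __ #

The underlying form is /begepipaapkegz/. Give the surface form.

Rule 1 (intervocalic spirantization): /p/ is a stop between vowels /e/ and /i/, so it spirantizes to the fricative [f]. /p/ is a stop between vowels /i/ and /a/, so it spirantizes to the fricative [f]. /begepipaapkegz/ → begefifaapkegz.
Rule 2 (high vowel syncope): /i/ is a high vowel flanked by voiceless consonants /f/ and /f/, so it deletes. /begefifaapkegz/ → begeffaapkegz.
Rule 3 (final cluster simplification): /z/ is the second consonant of a word-final cluster /gz/, so it deletes. /begeffaapkegz/ → begeffaapkeg.

begeffaapkeg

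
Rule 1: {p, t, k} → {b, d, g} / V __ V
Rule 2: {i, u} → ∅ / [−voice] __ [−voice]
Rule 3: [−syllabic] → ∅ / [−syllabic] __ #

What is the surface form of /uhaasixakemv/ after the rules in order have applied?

uhaasxagem

Rule 1 (intervocalic voicing): /k/ is a voiceless stop between vowels /a/ and /e/, so it voices to [g]. /uhaasixakemv/ → uhaasixagemv.
Rule 2 (high vowel syncope): /i/ is a high vowel flanked by voiceless consonants /s/ and /x/, so it deletes. /uhaasixagemv/ → uhaasxagemv.
Rule 3 (final cluster simplification): /v/ is the second consonant of a word-final cluster /mv/, so it deletes. /uhaasxagemv/ → uhaasxagem.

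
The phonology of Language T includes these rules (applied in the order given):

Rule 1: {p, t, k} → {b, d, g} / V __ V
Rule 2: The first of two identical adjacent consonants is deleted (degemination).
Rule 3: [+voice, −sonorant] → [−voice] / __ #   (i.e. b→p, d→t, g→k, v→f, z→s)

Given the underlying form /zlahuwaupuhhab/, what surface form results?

zlahuwaubuhap

Rule 1 (intervocalic voicing): /p/ is a voiceless stop between vowels /u/ and /u/, so it voices to [b]. /zlahuwaupuhhab/ → zlahuwaubuhhab.
Rule 2 (degemination): /hh/ is a geminate; the first /h/ deletes. /zlahuwaubuhhab/ → zlahuwaubuhab.
Rule 3 (final devoicing): /b/ is a voiced obstruent in word-final position, so it devoices to [p]. /zlahuwaubuhab/ → zlahuwaubuhap.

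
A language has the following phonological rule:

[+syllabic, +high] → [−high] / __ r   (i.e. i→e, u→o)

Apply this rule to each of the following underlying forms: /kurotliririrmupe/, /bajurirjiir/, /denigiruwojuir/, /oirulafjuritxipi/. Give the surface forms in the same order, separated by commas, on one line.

korotlererermupe, bajorerjier, denigeruwojuer, oerulafjoritxipi

/kurotliririrmupe/: /u/ is a high vowel immediately before /r/, so it lowers to [o]. /i/ is a high vowel immediately before /r/, so it lowers to [e]. /i/ is a high vowel immediately before /r/, so it lowers to [e]. /i/ is a high vowel immediately before /r/, so it lowers to [e]. → [korotlererermupe].
/bajurirjiir/: /u/ is a high vowel immediately before /r/, so it lowers to [o]. /i/ is a high vowel immediately before /r/, so it lowers to [e]. /i/ is a high vowel immediately before /r/, so it lowers to [e]. → [bajorerjier].
/denigiruwojuir/: /i/ is a high vowel immediately before /r/, so it lowers to [e]. /i/ is a high vowel immediately before /r/, so it lowers to [e]. → [denigeruwojuer].
/oirulafjuritxipi/: /i/ is a high vowel immediately before /r/, so it lowers to [e]. /u/ is a high vowel immediately before /r/, so it lowers to [o]. → [oerulafjoritxipi].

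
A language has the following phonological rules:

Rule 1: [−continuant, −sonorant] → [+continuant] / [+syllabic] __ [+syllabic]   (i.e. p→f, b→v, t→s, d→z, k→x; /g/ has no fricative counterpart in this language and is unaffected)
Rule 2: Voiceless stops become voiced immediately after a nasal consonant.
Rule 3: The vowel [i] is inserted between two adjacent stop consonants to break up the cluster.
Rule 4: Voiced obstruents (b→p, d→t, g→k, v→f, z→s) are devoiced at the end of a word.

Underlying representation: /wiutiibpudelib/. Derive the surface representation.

Rule 1 (intervocalic spirantization): /t/ is a stop between vowels /u/ and /i/, so it spirantizes to the fricative [s]. /d/ is a stop between vowels /u/ and /e/, so it spirantizes to the fricative [z]. /wiutiibpudelib/ → wiusiibpuzelib.
Rule 2 (post-nasal voicing): no segment meets the environment; /wiusiibpuzelib/ is unchanged.
Rule 3 (stop-cluster i-epenthesis): /b/ and /p/ form a stop–stop cluster, so [i] is inserted between them. /wiusiibpuzelib/ → wiusiibipuzelib.
Rule 4 (final devoicing): /b/ is a voiced obstruent in word-final position, so it devoices to [p]. /wiusiibipuzelib/ → wiusiibipuzelip.

wiusiibipuzelip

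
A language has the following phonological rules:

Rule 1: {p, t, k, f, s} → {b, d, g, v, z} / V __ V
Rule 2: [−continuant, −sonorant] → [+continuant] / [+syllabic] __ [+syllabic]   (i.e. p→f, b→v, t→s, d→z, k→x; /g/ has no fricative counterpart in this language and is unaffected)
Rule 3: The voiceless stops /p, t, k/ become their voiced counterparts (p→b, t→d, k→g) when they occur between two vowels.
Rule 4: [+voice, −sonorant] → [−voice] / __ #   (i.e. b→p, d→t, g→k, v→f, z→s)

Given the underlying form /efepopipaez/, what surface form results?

evevovivaes

Rule 1 (intervocalic voicing): /f/ is a voiceless obstruent between vowels /e/ and /e/, so it voices to [v]. /p/ is a voiceless obstruent between vowels /e/ and /o/, so it voices to [b]. /p/ is a voiceless obstruent between vowels /o/ and /i/, so it voices to [b]. /p/ is a voiceless obstruent between vowels /i/ and /a/, so it voices to [b]. /efepopipaez/ → evebobibaez.
Rule 2 (intervocalic spirantization): /b/ is a stop between vowels /e/ and /o/, so it spirantizes to the fricative [v]. /b/ is a stop between vowels /o/ and /i/, so it spirantizes to the fricative [v]. /b/ is a stop between vowels /i/ and /a/, so it spirantizes to the fricative [v]. /evebobibaez/ → evevovivaez.
Rule 3 (intervocalic voicing): no segment meets the environment; /evevovivaez/ is unchanged.
Rule 4 (final devoicing): /z/ is a voiced obstruent in word-final position, so it devoices to [s]. /evevovivaez/ → evevovivaes.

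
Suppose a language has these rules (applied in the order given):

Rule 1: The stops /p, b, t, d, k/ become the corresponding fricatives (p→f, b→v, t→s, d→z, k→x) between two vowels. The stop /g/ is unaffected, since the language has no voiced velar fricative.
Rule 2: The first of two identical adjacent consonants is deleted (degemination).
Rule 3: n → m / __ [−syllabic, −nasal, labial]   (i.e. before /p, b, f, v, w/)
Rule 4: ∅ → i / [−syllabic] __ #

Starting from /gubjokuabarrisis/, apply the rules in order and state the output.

gubjoxuavarisisi

Rule 1 (intervocalic spirantization): /k/ is a stop between vowels /o/ and /u/, so it spirantizes to the fricative [x]. /b/ is a stop between vowels /a/ and /a/, so it spirantizes to the fricative [v]. /gubjokuabarrisis/ → gubjoxuavarrisis.
Rule 2 (degemination): /rr/ is a geminate; the first /r/ deletes. /gubjoxuavarrisis/ → gubjoxuavarisis.
Rule 3 (nasal place assimilation): no segment meets the environment; /gubjoxuavarisis/ is unchanged.
Rule 4 (final i-epenthesis): the form ends in the consonant /s/, so [i] is inserted word-finally. /gubjoxuavarisis/ → gubjoxuavarisisi.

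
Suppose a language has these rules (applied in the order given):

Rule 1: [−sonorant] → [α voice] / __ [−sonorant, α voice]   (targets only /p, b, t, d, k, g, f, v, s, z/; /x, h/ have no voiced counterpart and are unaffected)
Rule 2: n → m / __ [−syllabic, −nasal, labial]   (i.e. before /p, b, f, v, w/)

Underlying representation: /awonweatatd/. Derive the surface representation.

Rule 1 (regressive voicing assimilation): /t/ precedes the voiced obstruent /d/, so it voices to [d] by assimilation. /awonweatatd/ → awonweatadd.
Rule 2 (nasal place assimilation): /n/ precedes the labial consonant /w/, so it assimilates in place to [m]. /awonweatadd/ → awomweatadd.

awomweatadd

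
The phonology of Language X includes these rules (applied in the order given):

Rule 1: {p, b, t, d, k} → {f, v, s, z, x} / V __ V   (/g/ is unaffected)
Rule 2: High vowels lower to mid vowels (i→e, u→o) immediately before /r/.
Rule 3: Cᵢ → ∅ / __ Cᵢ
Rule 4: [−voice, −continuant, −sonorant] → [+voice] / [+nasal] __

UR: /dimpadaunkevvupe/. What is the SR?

Rule 1 (intervocalic spirantization): /d/ is a stop between vowels /a/ and /a/, so it spirantizes to the fricative [z]. /p/ is a stop between vowels /u/ and /e/, so it spirantizes to the fricative [f]. /dimpadaunkevvupe/ → dimpazaunkevvufe.
Rule 2 (pre-rhotic lowering): no segment meets the environment; /dimpazaunkevvufe/ is unchanged.
Rule 3 (degemination): /vv/ is a geminate; the first /v/ deletes. /dimpazaunkevvufe/ → dimpazaunkevufe.
Rule 4 (post-nasal voicing): /p/ is a voiceless stop immediately after the nasal /m/, so it voices to [b]. /k/ is a voiceless stop immediately after the nasal /n/, so it voices to [g]. /dimpazaunkevufe/ → dimbazaungevufe.

dimbazaungevufe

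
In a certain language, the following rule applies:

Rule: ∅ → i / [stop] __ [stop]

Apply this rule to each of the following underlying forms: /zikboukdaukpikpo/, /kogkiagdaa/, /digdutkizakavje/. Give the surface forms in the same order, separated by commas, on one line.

/zikboukdaukpikpo/: /k/ and /b/ form a stop–stop cluster, so [i] is inserted between them. /k/ and /d/ form a stop–stop cluster, so [i] is inserted between them. /k/ and /p/ form a stop–stop cluster, so [i] is inserted between them. /k/ and /p/ form a stop–stop cluster, so [i] is inserted between them. → [zikiboukidaukipikipo].
/kogkiagdaa/: /g/ and /k/ form a stop–stop cluster, so [i] is inserted between them. /g/ and /d/ form a stop–stop cluster, so [i] is inserted between them. → [kogikiagidaa].
/digdutkizakavje/: /g/ and /d/ form a stop–stop cluster, so [i] is inserted between them. /t/ and /k/ form a stop–stop cluster, so [i] is inserted between them. → [digidutikizakavje].

zikiboukidaukipikipo, kogikiagidaa, digidutikizakavje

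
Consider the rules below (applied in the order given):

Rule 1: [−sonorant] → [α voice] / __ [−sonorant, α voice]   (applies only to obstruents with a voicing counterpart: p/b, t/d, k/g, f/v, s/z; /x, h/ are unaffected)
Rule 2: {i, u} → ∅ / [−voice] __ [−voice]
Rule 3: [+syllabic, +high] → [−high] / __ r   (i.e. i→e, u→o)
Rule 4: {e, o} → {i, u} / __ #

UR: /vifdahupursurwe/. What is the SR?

Rule 1 (regressive voicing assimilation): /f/ precedes the voiced obstruent /d/, so it voices to [v] by assimilation. /vifdahupursurwe/ → vivdahupursurwe.
Rule 2 (high vowel syncope): /u/ is a high vowel flanked by voiceless consonants /h/ and /p/, so it deletes. /vivdahupursurwe/ → vivdahpursurwe.
Rule 3 (pre-rhotic lowering): /u/ is a high vowel immediately before /r/, so it lowers to [o]. /u/ is a high vowel immediately before /r/, so it lowers to [o]. /vivdahpursurwe/ → vivdahporsorwe.
Rule 4 (final vowel raising): /e/ is a mid vowel in word-final position, so it raises to [i]. /vivdahporsorwe/ → vivdahporsorwi.

vivdahporsorwi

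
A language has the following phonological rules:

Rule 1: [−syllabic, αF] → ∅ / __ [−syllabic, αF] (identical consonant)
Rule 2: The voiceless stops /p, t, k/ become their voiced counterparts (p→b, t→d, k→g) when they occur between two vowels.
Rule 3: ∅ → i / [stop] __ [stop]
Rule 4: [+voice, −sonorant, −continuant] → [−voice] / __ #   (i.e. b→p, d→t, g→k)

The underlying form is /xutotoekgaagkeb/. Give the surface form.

Rule 1 (degemination): no segment meets the environment; /xutotoekgaagkeb/ is unchanged.
Rule 2 (intervocalic voicing): /t/ is a voiceless stop between vowels /u/ and /o/, so it voices to [d]. /t/ is a voiceless stop between vowels /o/ and /o/, so it voices to [d]. /xutotoekgaagkeb/ → xudodoekgaagkeb.
Rule 3 (stop-cluster i-epenthesis): /k/ and /g/ form a stop–stop cluster, so [i] is inserted between them. /g/ and /k/ form a stop–stop cluster, so [i] is inserted between them. /xudodoekgaagkeb/ → xudodoekigaagikeb.
Rule 4 (final devoicing): /b/ is a voiced stop in word-final position, so it devoices to [p]. /xudodoekigaagikeb/ → xudodoekigaagikep.

xudodoekigaagikep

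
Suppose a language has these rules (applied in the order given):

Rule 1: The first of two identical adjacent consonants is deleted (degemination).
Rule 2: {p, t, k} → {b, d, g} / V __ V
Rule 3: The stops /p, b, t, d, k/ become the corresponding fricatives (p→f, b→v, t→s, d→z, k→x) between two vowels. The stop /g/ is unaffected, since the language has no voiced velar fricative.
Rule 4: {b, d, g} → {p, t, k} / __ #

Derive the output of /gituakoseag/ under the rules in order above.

gizuagoseak

Rule 1 (degemination): no segment meets the environment; /gituakoseag/ is unchanged.
Rule 2 (intervocalic voicing): /t/ is a voiceless stop between vowels /i/ and /u/, so it voices to [d]. /k/ is a voiceless stop between vowels /a/ and /o/, so it voices to [g]. /gituakoseag/ → giduagoseag.
Rule 3 (intervocalic spirantization): /d/ is a stop between vowels /i/ and /u/, so it spirantizes to the fricative [z]. /giduagoseag/ → gizuagoseag.
Rule 4 (final devoicing): /g/ is a voiced stop in word-final position, so it devoices to [k]. /gizuagoseag/ → gizuagoseak.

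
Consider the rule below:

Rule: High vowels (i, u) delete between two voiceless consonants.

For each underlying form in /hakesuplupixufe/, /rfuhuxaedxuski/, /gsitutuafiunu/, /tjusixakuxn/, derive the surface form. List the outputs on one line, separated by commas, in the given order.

/hakesuplupixufe/: /u/ is a high vowel flanked by voiceless consonants /s/ and /p/, so it deletes. /i/ is a high vowel flanked by voiceless consonants /p/ and /x/, so it deletes. /u/ is a high vowel flanked by voiceless consonants /x/ and /f/, so it deletes. → [hakesplupxfe].
/rfuhuxaedxuski/: /u/ is a high vowel flanked by voiceless consonants /f/ and /h/, so it deletes. /u/ is a high vowel flanked by voiceless consonants /h/ and /x/, so it deletes. /u/ is a high vowel flanked by voiceless consonants /x/ and /s/, so it deletes. → [rfhxaedxski].
/gsitutuafiunu/: /i/ is a high vowel flanked by voiceless consonants /s/ and /t/, so it deletes. /u/ is a high vowel flanked by voiceless consonants /t/ and /t/, so it deletes. → [gsttuafiunu].
/tjusixakuxn/: /i/ is a high vowel flanked by voiceless consonants /s/ and /x/, so it deletes. /u/ is a high vowel flanked by voiceless consonants /k/ and /x/, so it deletes. → [tjusxakxn].

hakesplupxfe, rfhxaedxski, gsttuafiunu, tjusxakxn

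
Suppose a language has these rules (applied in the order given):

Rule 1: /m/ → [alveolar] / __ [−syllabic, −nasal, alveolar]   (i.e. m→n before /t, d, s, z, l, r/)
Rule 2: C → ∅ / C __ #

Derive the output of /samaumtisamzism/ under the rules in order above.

Rule 1 (nasal place assimilation): /m/ precedes the alveolar consonant /t/, so it assimilates in place to [n]. /m/ precedes the alveolar consonant /z/, so it assimilates in place to [n]. /samaumtisamzism/ → samauntisanzism.
Rule 2 (final cluster simplification): /m/ is the second consonant of a word-final cluster /sm/, so it deletes. /samauntisanzism/ → samauntisanzis.

samauntisanzis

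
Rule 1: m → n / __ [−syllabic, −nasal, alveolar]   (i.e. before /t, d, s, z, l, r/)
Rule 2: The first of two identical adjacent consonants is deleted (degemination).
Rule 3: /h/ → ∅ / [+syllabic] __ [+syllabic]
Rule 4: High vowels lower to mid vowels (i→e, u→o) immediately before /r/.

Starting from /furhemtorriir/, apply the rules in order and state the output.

forhentorier

Rule 1 (nasal place assimilation): /m/ precedes the alveolar consonant /t/, so it assimilates in place to [n]. /furhemtorriir/ → furhentorriir.
Rule 2 (degemination): /rr/ is a geminate; the first /r/ deletes. /furhentorriir/ → furhentoriir.
Rule 3 (intervocalic h-deletion): no segment meets the environment; /furhentoriir/ is unchanged.
Rule 4 (pre-rhotic lowering): /u/ is a high vowel immediately before /r/, so it lowers to [o]. /i/ is a high vowel immediately before /r/, so it lowers to [e]. /furhentoriir/ → forhentorier.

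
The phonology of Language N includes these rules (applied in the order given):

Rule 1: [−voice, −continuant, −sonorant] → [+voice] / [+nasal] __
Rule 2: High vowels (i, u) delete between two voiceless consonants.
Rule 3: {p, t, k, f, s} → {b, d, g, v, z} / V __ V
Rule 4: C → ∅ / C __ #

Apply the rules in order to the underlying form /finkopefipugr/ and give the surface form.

Rule 1 (post-nasal voicing): /k/ is a voiceless stop immediately after the nasal /n/, so it voices to [g]. /finkopefipugr/ → fingopefipugr.
Rule 2 (high vowel syncope): /i/ is a high vowel flanked by voiceless consonants /f/ and /p/, so it deletes. /fingopefipugr/ → fingopefpugr.
Rule 3 (intervocalic voicing): /p/ is a voiceless obstruent between vowels /o/ and /e/, so it voices to [b]. /fingopefpugr/ → fingobefpugr.
Rule 4 (final cluster simplification): /r/ is the second consonant of a word-final cluster /gr/, so it deletes. /fingobefpugr/ → fingobefpug.

fingobefpug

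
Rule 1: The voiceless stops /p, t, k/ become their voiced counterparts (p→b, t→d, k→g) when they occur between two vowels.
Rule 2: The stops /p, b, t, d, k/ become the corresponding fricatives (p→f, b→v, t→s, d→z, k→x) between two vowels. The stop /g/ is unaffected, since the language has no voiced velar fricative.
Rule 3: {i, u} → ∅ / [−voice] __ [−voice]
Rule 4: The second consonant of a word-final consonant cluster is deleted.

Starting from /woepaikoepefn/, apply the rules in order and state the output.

woevaigoevef

Rule 1 (intervocalic voicing): /p/ is a voiceless stop between vowels /e/ and /a/, so it voices to [b]. /k/ is a voiceless stop between vowels /i/ and /o/, so it voices to [g]. /p/ is a voiceless stop between vowels /e/ and /e/, so it voices to [b]. /woepaikoepefn/ → woebaigoebefn.
Rule 2 (intervocalic spirantization): /b/ is a stop between vowels /e/ and /a/, so it spirantizes to the fricative [v]. /b/ is a stop between vowels /e/ and /e/, so it spirantizes to the fricative [v]. /woebaigoebefn/ → woevaigoevefn.
Rule 3 (high vowel syncope): no segment meets the environment; /woevaigoevefn/ is unchanged.
Rule 4 (final cluster simplification): /n/ is the second consonant of a word-final cluster /fn/, so it deletes. /woevaigoevefn/ → woevaigoevef.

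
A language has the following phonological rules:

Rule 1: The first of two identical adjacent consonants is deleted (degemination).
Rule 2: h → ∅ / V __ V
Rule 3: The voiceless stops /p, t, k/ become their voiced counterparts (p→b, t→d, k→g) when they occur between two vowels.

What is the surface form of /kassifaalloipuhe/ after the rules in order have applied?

Rule 1 (degemination): /ss/ is a geminate; the first /s/ deletes. /ll/ is a geminate; the first /l/ deletes. /kassifaalloipuhe/ → kasifaaloipuhe.
Rule 2 (intervocalic h-deletion): /h/ occurs between vowels /u/ and /e/, so it deletes. /kasifaaloipuhe/ → kasifaaloipue.
Rule 3 (intervocalic voicing): /p/ is a voiceless stop between vowels /i/ and /u/, so it voices to [b]. /kasifaaloipue/ → kasifaaloibue.

kasifaaloibue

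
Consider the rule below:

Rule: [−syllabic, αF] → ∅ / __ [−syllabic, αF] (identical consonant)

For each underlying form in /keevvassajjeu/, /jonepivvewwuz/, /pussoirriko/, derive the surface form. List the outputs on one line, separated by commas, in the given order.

keevasajeu, jonepivewuz, pusoiriko

/keevvassajjeu/: /vv/ is a geminate; the first /v/ deletes. /ss/ is a geminate; the first /s/ deletes. /jj/ is a geminate; the first /j/ deletes. → [keevasajeu].
/jonepivvewwuz/: /vv/ is a geminate; the first /v/ deletes. /ww/ is a geminate; the first /w/ deletes. → [jonepivewuz].
/pussoirriko/: /ss/ is a geminate; the first /s/ deletes. /rr/ is a geminate; the first /r/ deletes. → [pusoiriko].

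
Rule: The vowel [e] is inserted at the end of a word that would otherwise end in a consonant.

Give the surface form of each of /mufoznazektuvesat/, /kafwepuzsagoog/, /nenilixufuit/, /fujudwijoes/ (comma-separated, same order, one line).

mufoznazektuvesate, kafwepuzsagooge, nenilixufuite, fujudwijoese

/mufoznazektuvesat/: the form ends in the consonant /t/, so [e] is inserted word-finally. → [mufoznazektuvesate].
/kafwepuzsagoog/: the form ends in the consonant /g/, so [e] is inserted word-finally. → [kafwepuzsagooge].
/nenilixufuit/: the form ends in the consonant /t/, so [e] is inserted word-finally. → [nenilixufuite].
/fujudwijoes/: the form ends in the consonant /s/, so [e] is inserted word-finally. → [fujudwijoese].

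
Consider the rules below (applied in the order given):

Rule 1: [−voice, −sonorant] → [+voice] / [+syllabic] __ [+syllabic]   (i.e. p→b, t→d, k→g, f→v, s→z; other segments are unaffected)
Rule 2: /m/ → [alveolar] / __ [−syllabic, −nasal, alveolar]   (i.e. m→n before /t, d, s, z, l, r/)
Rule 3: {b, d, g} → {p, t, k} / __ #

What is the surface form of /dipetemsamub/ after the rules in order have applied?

Rule 1 (intervocalic voicing): /p/ is a voiceless obstruent between vowels /i/ and /e/, so it voices to [b]. /t/ is a voiceless obstruent between vowels /e/ and /e/, so it voices to [d]. /dipetemsamub/ → dibedemsamub.
Rule 2 (nasal place assimilation): /m/ precedes the alveolar consonant /s/, so it assimilates in place to [n]. /dibedemsamub/ → dibedensamub.
Rule 3 (final devoicing): /b/ is a voiced stop in word-final position, so it devoices to [p]. /dibedensamub/ → dibedensamup.

dibedensamup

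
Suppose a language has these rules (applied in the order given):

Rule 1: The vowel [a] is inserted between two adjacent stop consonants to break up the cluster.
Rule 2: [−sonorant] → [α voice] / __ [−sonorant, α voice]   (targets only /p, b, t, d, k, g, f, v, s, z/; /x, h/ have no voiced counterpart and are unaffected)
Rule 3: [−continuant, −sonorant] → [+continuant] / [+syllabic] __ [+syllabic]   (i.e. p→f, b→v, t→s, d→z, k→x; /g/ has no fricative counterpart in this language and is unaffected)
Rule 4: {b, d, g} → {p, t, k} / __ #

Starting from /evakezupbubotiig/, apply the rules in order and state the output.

Rule 1 (stop-cluster a-epenthesis): /p/ and /b/ form a stop–stop cluster, so [a] is inserted between them. /evakezupbubotiig/ → evakezupabubotiig.
Rule 2 (regressive voicing assimilation): no segment meets the environment; /evakezupabubotiig/ is unchanged.
Rule 3 (intervocalic spirantization): /k/ is a stop between vowels /a/ and /e/, so it spirantizes to the fricative [x]. /p/ is a stop between vowels /u/ and /a/, so it spirantizes to the fricative [f]. /b/ is a stop between vowels /a/ and /u/, so it spirantizes to the fricative [v]. /b/ is a stop between vowels /u/ and /o/, so it spirantizes to the fricative [v]. /t/ is a stop between vowels /o/ and /i/, so it spirantizes to the fricative [s]. /evakezupabubotiig/ → evaxezufavuvosiig.
Rule 4 (final devoicing): /g/ is a voiced stop in word-final position, so it devoices to [k]. /evaxezufavuvosiig/ → evaxezufavuvosiik.

evaxezufavuvosiik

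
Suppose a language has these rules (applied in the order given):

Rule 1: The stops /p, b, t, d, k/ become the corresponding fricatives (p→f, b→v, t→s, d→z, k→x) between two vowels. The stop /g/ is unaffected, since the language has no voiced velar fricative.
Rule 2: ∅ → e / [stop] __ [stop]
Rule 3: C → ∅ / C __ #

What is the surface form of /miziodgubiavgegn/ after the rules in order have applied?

Rule 1 (intervocalic spirantization): /b/ is a stop between vowels /u/ and /i/, so it spirantizes to the fricative [v]. /miziodgubiavgegn/ → miziodguviavgegn.
Rule 2 (stop-cluster e-epenthesis): /d/ and /g/ form a stop–stop cluster, so [e] is inserted between them. /miziodguviavgegn/ → miziodeguviavgegn.
Rule 3 (final cluster simplification): /n/ is the second consonant of a word-final cluster /gn/, so it deletes. /miziodeguviavgegn/ → miziodeguviavgeg.

miziodeguviavgeg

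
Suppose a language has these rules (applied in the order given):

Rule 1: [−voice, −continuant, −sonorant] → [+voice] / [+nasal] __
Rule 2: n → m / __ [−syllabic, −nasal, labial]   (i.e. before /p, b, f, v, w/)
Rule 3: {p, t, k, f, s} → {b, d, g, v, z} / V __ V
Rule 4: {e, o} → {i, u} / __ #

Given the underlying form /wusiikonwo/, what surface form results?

wuziigomwu

Rule 1 (post-nasal voicing): no segment meets the environment; /wusiikonwo/ is unchanged.
Rule 2 (nasal place assimilation): /n/ precedes the labial consonant /w/, so it assimilates in place to [m]. /wusiikonwo/ → wusiikomwo.
Rule 3 (intervocalic voicing): /s/ is a voiceless obstruent between vowels /u/ and /i/, so it voices to [z]. /k/ is a voiceless obstruent between vowels /i/ and /o/, so it voices to [g]. /wusiikomwo/ → wuziigomwo.
Rule 4 (final vowel raising): /o/ is a mid vowel in word-final position, so it raises to [u]. /wuziigomwo/ → wuziigomwu.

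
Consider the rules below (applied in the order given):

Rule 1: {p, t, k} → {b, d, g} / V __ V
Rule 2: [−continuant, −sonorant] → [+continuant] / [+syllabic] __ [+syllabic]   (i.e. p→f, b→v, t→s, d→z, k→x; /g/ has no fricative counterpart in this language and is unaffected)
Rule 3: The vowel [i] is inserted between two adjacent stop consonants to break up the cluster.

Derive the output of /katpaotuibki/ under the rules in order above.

Rule 1 (intervocalic voicing): /t/ is a voiceless stop between vowels /o/ and /u/, so it voices to [d]. /katpaotuibki/ → katpaoduibki.
Rule 2 (intervocalic spirantization): /d/ is a stop between vowels /o/ and /u/, so it spirantizes to the fricative [z]. /katpaoduibki/ → katpaozuibki.
Rule 3 (stop-cluster i-epenthesis): /t/ and /p/ form a stop–stop cluster, so [i] is inserted between them. /b/ and /k/ form a stop–stop cluster, so [i] is inserted between them. /katpaozuibki/ → katipaozuibiki.

katipaozuibiki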